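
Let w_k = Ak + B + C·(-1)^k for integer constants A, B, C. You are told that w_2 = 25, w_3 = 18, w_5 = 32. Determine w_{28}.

207

Write the equations: 2A + B + C = 25; 3A + B - C = 18; 5A + B - C = 32.
Subtracting the first from the second: A - 2C = -7.
Subtracting the second from the third: 2A = 14.
Solving: C = 7, A = 7, then B = 4.
Hence w_{28} = 7·28 + 4 + 7·1 = 207.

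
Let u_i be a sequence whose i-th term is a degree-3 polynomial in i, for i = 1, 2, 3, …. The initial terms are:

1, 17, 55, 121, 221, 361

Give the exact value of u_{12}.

1st diffs: 16, 38, 66, 100, 140.
2nd diffs: 22, 28, 34, 40.
3rd diffs: 6, 6, 6 (constant).
Newton forward-difference form: u_i = 1 + 16·C(i-1,1) + 22·C(i-1,2) + 6·C(i-1,3).
At i = 12: i-1 = 11, so u_{12} = 1 + 176 + 1210 + 990 = 2377.

2377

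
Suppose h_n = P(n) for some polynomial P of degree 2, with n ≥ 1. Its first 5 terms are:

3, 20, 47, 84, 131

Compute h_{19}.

1839

1st diffs: 17, 27, 37, 47.
2nd diffs: 10, 10, 10 (constant).
Newton forward-difference form: h_n = 3 + 17·C(n-1,1) + 10·C(n-1,2).
At n = 19: n-1 = 18, so h_{19} = 3 + 306 + 1530 = 1839.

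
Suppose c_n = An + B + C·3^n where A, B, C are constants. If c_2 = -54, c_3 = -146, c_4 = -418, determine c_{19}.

Write the equations: 2A + B + 9C = -54; 3A + B + 27C = -146; 4A + B + 81C = -418.
Subtracting the first from the second: A + 18C = -92.
Subtracting the second from the third: A + 54C = -272.
Solving: C = -5, A = -2, then B = -5.
Hence c_{19} = -2·19 + (-5) + (-5)·1162261467 = -5811307378.

-5811307378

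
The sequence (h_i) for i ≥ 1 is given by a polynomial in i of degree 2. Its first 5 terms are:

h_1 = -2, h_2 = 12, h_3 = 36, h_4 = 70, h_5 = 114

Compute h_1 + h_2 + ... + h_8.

1st diffs: 14, 24, 34, 44.
2nd diffs: 10, 10, 10 (constant).
Newton forward-difference form: h_i = -2 + 14·C(i-1,1) + 10·C(i-1,2).
Continuing: 168, 232, 306.
Summing i = 1..8 (8 terms) gives 936.

936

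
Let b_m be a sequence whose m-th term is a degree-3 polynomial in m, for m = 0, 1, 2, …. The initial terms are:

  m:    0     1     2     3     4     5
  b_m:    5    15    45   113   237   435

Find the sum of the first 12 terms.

14030

1st diffs: 10, 30, 68, 124, 198.
2nd diffs: 20, 38, 56, 74.
3rd diffs: 18, 18, 18 (constant).
Newton forward-difference form: b_m = 5 + 10·C(m,1) + 20·C(m,2) + 18·C(m,3).
Continuing: …, 725, 1125, 1653, 2327, …, b_{11} = 4185.
Summing m = 0..11 (12 terms) gives 14030.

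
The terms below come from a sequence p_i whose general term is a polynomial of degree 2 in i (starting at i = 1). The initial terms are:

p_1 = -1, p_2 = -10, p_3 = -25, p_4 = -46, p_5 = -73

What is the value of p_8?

1st diffs: -9, -15, -21, -27.
2nd diffs: -6, -6, -6 (constant).
Newton forward-difference form: p_i = -1 + (-9)·C(i-1,1) + (-6)·C(i-1,2).
At i = 8: i-1 = 7, so p_8 = -1 - 63 - 126 = -190.

-190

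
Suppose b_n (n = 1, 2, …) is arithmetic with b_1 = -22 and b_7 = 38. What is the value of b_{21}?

Common difference d = (38 - (-22)) / (7 - 1) = 10.
b_n = -22 + (n - 1)·10.
b_{21} = -22 + 20·10 = 178.

178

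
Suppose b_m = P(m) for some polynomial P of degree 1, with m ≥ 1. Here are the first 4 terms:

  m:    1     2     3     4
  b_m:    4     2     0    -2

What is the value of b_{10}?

-14

1st diffs: -2, -2, -2 (constant).
So b_m = -2m + 6.
Evaluating at m = 10 gives b_{10} = -14.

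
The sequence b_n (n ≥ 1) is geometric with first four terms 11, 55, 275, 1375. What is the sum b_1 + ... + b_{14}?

16784667966

Common ratio r = 5.
b_n = 11·5^(n-1).
S = 11·(5^14 - 1)/(5 - 1) = 11·(6103515625 - 1)/(4) = 16784667966.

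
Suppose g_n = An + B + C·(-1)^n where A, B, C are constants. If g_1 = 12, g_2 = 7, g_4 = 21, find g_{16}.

105

Write the equations: A + B - C = 12; 2A + B + C = 7; 4A + B + C = 21.
Subtracting the first from the second: A + 2C = -5.
Subtracting the second from the third: 2A = 14.
Solving: C = -6, A = 7, then B = -1.
Hence g_{16} = 7·16 + (-1) + (-6)·1 = 105.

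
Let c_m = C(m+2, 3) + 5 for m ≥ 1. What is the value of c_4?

C(6, 3) = 20, so c_4 = 25.

25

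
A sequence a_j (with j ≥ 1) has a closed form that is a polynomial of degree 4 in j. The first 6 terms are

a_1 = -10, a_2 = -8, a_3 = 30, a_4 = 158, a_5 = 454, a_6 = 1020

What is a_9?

1st diffs: 2, 38, 128, 296, 566.
2nd diffs: 36, 90, 168, 270.
3rd diffs: 54, 78, 102.
4th diffs: 24, 24 (constant).
Newton forward-difference form: a_j = -10 + 2·C(j-1,1) + 36·C(j-1,2) + 54·C(j-1,3) + 24·C(j-1,4).
At j = 9: j-1 = 8, so a_9 = -10 + 16 + 1008 + 3024 + 1680 = 5718.

5718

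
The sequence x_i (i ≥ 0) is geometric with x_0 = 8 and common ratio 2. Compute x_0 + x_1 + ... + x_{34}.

274877906936

x_i = 8·2^(i-0).
S = 8·(2^35 - 1)/(2 - 1) = 8·(34359738368 - 1)/(1) = 274877906936.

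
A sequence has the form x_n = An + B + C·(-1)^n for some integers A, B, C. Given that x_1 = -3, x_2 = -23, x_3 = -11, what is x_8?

-47

Write the equations: A + B - C = -3; 2A + B + C = -23; 3A + B - C = -11.
Subtracting the first from the second: A + 2C = -20.
Subtracting the second from the third: A - 2C = 12.
Solving: C = -8, A = -4, then B = -7.
Therefore x_8 = -32 + (-7) + (-8)·1 = -47.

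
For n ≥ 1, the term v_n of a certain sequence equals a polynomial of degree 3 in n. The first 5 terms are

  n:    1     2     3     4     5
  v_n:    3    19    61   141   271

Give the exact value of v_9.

1531

1st diffs: 16, 42, 80, 130.
2nd diffs: 26, 38, 50.
3rd diffs: 12, 12 (constant).
So v_n = 2n^3 + n^2 - n + 1.
Evaluating at n = 9 gives v_9 = 1531.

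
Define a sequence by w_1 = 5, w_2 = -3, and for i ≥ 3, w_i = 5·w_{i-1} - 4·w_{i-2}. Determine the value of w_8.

-43683

Applying the relation repeatedly:
w_3 = -35;  w_4 = -163;  w_5 = -675;  w_6 = -2723;  w_7 = -10915;  w_8 = -43683.
(Characteristic roots are 4 and 1.)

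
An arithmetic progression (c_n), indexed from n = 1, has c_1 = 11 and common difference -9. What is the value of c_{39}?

-331

c_n = 11 + (n - 1)·(-9).
c_{39} = 11 + 38·(-9) = -331.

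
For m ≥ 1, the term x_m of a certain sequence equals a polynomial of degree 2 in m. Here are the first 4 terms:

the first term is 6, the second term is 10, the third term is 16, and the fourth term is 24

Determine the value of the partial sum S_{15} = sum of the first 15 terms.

1st diffs: 4, 6, 8.
2nd diffs: 2, 2 (constant).
Newton forward-difference form: x_m = 6 + 4·C(m-1,1) + 2·C(m-1,2).
Continuing: …, 34, 46, 60, 76, …, x_{15} = 244.
Summing m = 1..15 (15 terms) gives 1420.

1420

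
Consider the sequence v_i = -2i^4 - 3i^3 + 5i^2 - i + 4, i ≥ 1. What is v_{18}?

v_{18} = -2·18^4 - 3·18^3 + 5·18^2 - 1·18 + 4 = -225842.

-225842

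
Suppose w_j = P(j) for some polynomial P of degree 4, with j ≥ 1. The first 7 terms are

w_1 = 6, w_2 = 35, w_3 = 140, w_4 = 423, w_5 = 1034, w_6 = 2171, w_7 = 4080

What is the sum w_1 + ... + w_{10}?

44001

1st diffs: 29, 105, 283, 611, 1137, 1909.
2nd diffs: 76, 178, 328, 526, 772.
3rd diffs: 102, 150, 198, 246.
4th diffs: 48, 48, 48 (constant).
Newton forward-difference form: w_j = 6 + 29·C(j-1,1) + 76·C(j-1,2) + 102·C(j-1,3) + 48·C(j-1,4).
Continuing: 7055, 11438, 17619.
Summing j = 1..10 (10 terms) gives 44001.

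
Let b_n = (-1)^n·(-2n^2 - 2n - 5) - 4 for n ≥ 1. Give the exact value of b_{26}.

(-1)^26 = 1; -2n^2 - 2n - 5 at n=26 is -1409; so b_{26} = -1413.

-1413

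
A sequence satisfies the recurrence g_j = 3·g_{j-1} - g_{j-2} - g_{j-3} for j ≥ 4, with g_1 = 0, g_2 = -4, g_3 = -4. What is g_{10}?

-1156

Step forward from the initial values:
g_4 = -8; g_5 = -16; g_6 = -36; g_7 = -84; g_8 = -200; g_9 = -480; g_{10} = -1156.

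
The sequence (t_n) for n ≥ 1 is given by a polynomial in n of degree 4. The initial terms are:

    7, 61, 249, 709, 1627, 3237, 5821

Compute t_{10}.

22957

1st diffs: 54, 188, 460, 918, 1610, 2584.
2nd diffs: 134, 272, 458, 692, 974.
3rd diffs: 138, 186, 234, 282.
4th diffs: 48, 48, 48 (constant).
So t_n = 2n^4 + 3n^3 - n^2 + 6n - 3.
Evaluating at n = 10 gives t_{10} = 22957.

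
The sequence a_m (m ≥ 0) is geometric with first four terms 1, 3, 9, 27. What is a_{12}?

531441

Common ratio r = 3.
a_m = 1·3^(m-0).
a_{12} = 1·3^12 = 531441.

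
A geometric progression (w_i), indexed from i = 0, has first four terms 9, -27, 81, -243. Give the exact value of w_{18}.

Common ratio r = -3.
w_i = 9·(-3)^(i-0).
w_{18} = 9·(-3)^18 = 3486784401.

3486784401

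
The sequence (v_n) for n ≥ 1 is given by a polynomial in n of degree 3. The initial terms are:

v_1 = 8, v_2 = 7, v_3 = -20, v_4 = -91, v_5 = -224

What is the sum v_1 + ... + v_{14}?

-27461

1st diffs: -1, -27, -71, -133.
2nd diffs: -26, -44, -62.
3rd diffs: -18, -18 (constant).
Newton forward-difference form: v_n = 8 + (-1)·C(n-1,1) + (-26)·C(n-1,2) + (-18)·C(n-1,3).
Continuing: …, -437, -748, -1175, -1736, …, v_{14} = -7181.
Summing n = 1..14 (14 terms) gives -27461.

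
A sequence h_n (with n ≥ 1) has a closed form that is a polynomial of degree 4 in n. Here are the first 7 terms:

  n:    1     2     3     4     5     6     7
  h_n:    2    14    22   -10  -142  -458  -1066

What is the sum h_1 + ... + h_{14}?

-84420

1st diffs: 12, 8, -32, -132, -316, -608.
2nd diffs: -4, -40, -100, -184, -292.
3rd diffs: -36, -60, -84, -108.
4th diffs: -24, -24, -24 (constant).
Newton forward-difference form: h_n = 2 + 12·C(n-1,1) + (-4)·C(n-1,2) + (-36)·C(n-1,3) + (-24)·C(n-1,4).
Continuing: …, -2098, -3710, -6082, -9418, …, h_{14} = -27610.
Summing n = 1..14 (14 terms) gives -84420.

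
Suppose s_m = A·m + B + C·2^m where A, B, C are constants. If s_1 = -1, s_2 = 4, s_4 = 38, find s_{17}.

The three given values yield: A + B + 2C = -1; 2A + B + 4C = 4; 4A + B + 16C = 38.
Subtracting the first from the second: A + 2C = 5.
Subtracting the second from the third: 2A + 12C = 34.
Solving: C = 3, A = -1, then B = -6.
Therefore s_{17} = -17 + (-6) + 3·131072 = 393193.

393193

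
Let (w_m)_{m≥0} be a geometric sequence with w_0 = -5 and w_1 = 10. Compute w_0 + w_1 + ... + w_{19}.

Common ratio r = -2.
w_m = (-5)·(-2)^(m-0).
S = (-5)·((-2)^20 - 1)/(-2 - 1) = (-5)·(1048576 - 1)/(-3) = 1747625.

1747625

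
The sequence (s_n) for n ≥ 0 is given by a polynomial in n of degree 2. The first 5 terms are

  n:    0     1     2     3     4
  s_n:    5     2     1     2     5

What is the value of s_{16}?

197

1st diffs: -3, -1, 1, 3.
2nd diffs: 2, 2, 2 (constant).
So s_n = n^2 - 4n + 5.
Evaluating at n = 16 gives s_{16} = 197.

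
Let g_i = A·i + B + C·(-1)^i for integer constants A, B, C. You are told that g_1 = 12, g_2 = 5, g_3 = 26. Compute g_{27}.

194

At i = 1, 2, 3: A + B - C = 12; 2A + B + C = 5; 3A + B - C = 26.
Subtracting the first from the second: A + 2C = -7.
Subtracting the second from the third: A - 2C = 21.
Solving: C = -7, A = 7, then B = -2.
Hence g_{27} = 7·27 + (-2) + (-7)·(-1) = 194.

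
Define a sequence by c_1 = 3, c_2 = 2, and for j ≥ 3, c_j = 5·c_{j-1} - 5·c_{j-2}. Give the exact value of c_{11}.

-368750

Step forward from the initial values:
c_3 = -5;  c_4 = -35;  c_5 = -150;  c_6 = -575;  c_7 = -2125;  c_8 = -7750;  c_9 = -28125;  c_{10} = -101875;  c_{11} = -368750.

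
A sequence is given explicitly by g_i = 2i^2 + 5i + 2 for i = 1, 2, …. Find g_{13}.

405

g_{13} = 2·13^2 + 5·13 + 2 = 405.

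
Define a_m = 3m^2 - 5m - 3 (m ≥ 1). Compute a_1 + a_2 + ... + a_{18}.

5418

Over m = 1..18: Σm = 171, Σm² = 2109.
Total = (3)·2109 + (-5)·171 + (-3)·18 = 5418.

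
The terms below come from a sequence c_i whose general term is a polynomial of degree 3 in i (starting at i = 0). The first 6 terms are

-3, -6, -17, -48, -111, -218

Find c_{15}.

-6348

1st diffs: -3, -11, -31, -63, -107.
2nd diffs: -8, -20, -32, -44.
3rd diffs: -12, -12, -12 (constant).
So c_i = -2i^3 + 2i^2 - 3i - 3.
Evaluating at i = 15 gives c_{15} = -6348.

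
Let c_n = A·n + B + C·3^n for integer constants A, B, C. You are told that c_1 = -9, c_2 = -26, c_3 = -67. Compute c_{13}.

At n = 1, 2, 3: A + B + 3C = -9; 2A + B + 9C = -26; 3A + B + 27C = -67.
Subtracting the first from the second: A + 6C = -17.
Subtracting the second from the third: A + 18C = -41.
Solving: C = -2, A = -5, then B = 2.
So c_n = -5·n + 2 + (-2)·3^n; at n=13 this is -3188709.

-3188709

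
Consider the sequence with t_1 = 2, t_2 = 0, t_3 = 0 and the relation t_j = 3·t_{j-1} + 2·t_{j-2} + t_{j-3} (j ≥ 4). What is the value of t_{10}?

3816

Compute successive terms:
t_4 = 2;  t_5 = 6;  t_6 = 22;  t_7 = 80;  t_8 = 290;  t_9 = 1052;  t_{10} = 3816.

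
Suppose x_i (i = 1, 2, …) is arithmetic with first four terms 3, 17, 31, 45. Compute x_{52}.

717

Common difference d = 14.
x_i = 3 + (i - 1)·14.
x_{52} = 3 + 51·14 = 717.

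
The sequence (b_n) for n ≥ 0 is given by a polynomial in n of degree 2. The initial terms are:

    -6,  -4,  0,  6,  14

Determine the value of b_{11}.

1st diffs: 2, 4, 6, 8.
2nd diffs: 2, 2, 2 (constant).
Newton forward-difference form: b_n = -6 + 2·C(n,1) + 2·C(n,2).
At n = 11: n = 11, so b_{11} = -6 + 22 + 110 = 126.

126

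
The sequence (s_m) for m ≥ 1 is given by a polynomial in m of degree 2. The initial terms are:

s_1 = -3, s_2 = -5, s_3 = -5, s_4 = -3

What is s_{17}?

1st diffs: -2, 0, 2.
2nd diffs: 2, 2 (constant).
So s_m = m^2 - 5m + 1.
Evaluating at m = 17 gives s_{17} = 205.

205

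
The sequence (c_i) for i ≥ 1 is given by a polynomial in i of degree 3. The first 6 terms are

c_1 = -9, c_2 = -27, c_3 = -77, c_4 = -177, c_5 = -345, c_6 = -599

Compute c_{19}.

-19917

1st diffs: -18, -50, -100, -168, -254.
2nd diffs: -32, -50, -68, -86.
3rd diffs: -18, -18, -18 (constant).
Newton forward-difference form: c_i = -9 + (-18)·C(i-1,1) + (-32)·C(i-1,2) + (-18)·C(i-1,3).
At i = 19: i-1 = 18, so c_{19} = -9 - 324 - 4896 - 14688 = -19917.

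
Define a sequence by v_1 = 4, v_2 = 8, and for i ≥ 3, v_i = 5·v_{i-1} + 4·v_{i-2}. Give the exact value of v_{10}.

10745528

Compute successive terms:
v_3 = 56  v_4 = 312  v_5 = 1784  v_6 = 10168  v_7 = 57976  v_8 = 330552  v_9 = 1884664  v_{10} = 10745528.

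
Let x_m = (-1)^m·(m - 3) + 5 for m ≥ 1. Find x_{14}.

16

(-1)^14 = 1; m - 3 at m=14 is 11; so x_{14} = 16.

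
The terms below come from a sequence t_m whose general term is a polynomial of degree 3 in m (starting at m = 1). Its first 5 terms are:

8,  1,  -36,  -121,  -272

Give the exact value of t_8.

-1301

1st diffs: -7, -37, -85, -151.
2nd diffs: -30, -48, -66.
3rd diffs: -18, -18 (constant).
So t_m = -3m^3 + 3m^2 + 5m + 3.
Evaluating at m = 8 gives t_8 = -1301.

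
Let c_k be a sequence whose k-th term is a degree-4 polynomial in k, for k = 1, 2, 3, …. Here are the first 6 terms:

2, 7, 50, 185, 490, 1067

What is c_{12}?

18977

1st diffs: 5, 43, 135, 305, 577.
2nd diffs: 38, 92, 170, 272.
3rd diffs: 54, 78, 102.
4th diffs: 24, 24 (constant).
So c_k = k^4 - k^3 - 3k + 5.
Evaluating at k = 12 gives c_{12} = 18977.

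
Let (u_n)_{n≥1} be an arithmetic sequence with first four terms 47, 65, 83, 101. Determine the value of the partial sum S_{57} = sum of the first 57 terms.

31407

Common difference d = 18.
u_n = 47 + (n - 1)·18.
u_{57} = 1055; S = 57·(47 + 1055)/2 = 31407.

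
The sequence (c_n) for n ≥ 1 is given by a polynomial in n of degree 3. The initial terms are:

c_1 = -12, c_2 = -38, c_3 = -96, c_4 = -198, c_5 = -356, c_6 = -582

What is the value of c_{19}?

1st diffs: -26, -58, -102, -158, -226.
2nd diffs: -32, -44, -56, -68.
3rd diffs: -12, -12, -12 (constant).
Newton forward-difference form: c_n = -12 + (-26)·C(n-1,1) + (-32)·C(n-1,2) + (-12)·C(n-1,3).
At n = 19: n-1 = 18, so c_{19} = -12 - 468 - 4896 - 9792 = -15168.

-15168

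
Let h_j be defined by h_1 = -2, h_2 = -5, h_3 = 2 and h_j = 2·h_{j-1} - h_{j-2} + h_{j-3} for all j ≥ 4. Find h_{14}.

970

Compute successive terms:
h_4 = 7;  h_5 = 7;  h_6 = 9;  …;  h_{11} = 179;  h_{12} = 315;  h_{13} = 553;  h_{14} = 970.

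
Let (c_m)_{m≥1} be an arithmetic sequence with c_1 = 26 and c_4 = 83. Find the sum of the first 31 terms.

9641

Common difference d = (83 - 26) / (4 - 1) = 19.
c_m = 26 + (m - 1)·19.
c_{31} = 596; S = 31·(26 + 596)/2 = 9641.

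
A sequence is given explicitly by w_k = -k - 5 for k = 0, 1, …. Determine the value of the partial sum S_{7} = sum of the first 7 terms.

-56

Over k = 0..6: Σk = 21.
Total = (-1)·21 + (-5)·7 = -56.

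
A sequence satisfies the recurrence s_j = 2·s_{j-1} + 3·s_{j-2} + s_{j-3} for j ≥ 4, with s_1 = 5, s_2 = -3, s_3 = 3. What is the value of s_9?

Iterate the recurrence:
s_4 = 2; s_5 = 10; s_6 = 29; s_7 = 90; s_8 = 277; s_9 = 853.

853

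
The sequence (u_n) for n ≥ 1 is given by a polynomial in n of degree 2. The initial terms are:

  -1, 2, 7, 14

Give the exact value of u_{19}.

359

1st diffs: 3, 5, 7.
2nd diffs: 2, 2 (constant).
So u_n = n^2 - 2.
Evaluating at n = 19 gives u_{19} = 359.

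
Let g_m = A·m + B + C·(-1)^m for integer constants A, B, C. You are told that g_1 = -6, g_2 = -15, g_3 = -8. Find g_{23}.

-28

The three given values yield: A + B - C = -6; 2A + B + C = -15; 3A + B - C = -8.
Subtracting the first from the second: A + 2C = -9.
Subtracting the second from the third: A - 2C = 7.
Solving: C = -4, A = -1, then B = -9.
So g_m = -1·m + (-9) + (-4)·(-1)^m; at m=23 this is -28.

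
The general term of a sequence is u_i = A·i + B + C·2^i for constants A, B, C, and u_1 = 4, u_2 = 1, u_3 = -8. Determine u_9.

-1502

The three given values yield: A + B + 2C = 4; 2A + B + 4C = 1; 3A + B + 8C = -8.
Subtracting the first from the second: A + 2C = -3.
Subtracting the second from the third: A + 4C = -9.
Solving: C = -3, A = 3, then B = 7.
So u_i = 3·i + 7 + (-3)·2^i; at i=9 this is -1502.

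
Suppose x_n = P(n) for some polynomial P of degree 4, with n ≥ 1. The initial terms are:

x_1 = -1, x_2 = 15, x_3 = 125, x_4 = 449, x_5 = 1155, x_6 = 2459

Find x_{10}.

1st diffs: 16, 110, 324, 706, 1304.
2nd diffs: 94, 214, 382, 598.
3rd diffs: 120, 168, 216.
4th diffs: 48, 48 (constant).
Newton forward-difference form: x_n = -1 + 16·C(n-1,1) + 94·C(n-1,2) + 120·C(n-1,3) + 48·C(n-1,4).
At n = 10: n-1 = 9, so x_{10} = -1 + 144 + 3384 + 10080 + 6048 = 19655.

19655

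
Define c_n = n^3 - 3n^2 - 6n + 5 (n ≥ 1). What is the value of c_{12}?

1229

c_{12} = 1·12^3 - 3·12^2 - 6·12 + 5 = 1229.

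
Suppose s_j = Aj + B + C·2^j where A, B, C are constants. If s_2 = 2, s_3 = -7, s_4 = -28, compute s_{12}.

At j = 2, 3, 4: 2A + B + 4C = 2; 3A + B + 8C = -7; 4A + B + 16C = -28.
Subtracting the first from the second: A + 4C = -9.
Subtracting the second from the third: A + 8C = -21.
Solving: C = -3, A = 3, then B = 8.
Therefore s_{12} = 36 + 8 + (-3)·4096 = -12244.

-12244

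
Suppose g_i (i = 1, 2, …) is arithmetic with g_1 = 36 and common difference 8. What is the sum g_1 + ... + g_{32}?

5120

g_i = 36 + (i - 1)·8.
g_{32} = 284; S = 32·(36 + 284)/2 = 5120.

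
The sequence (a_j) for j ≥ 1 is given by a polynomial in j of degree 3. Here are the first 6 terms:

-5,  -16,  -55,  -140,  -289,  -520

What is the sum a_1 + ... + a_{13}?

1st diffs: -11, -39, -85, -149, -231.
2nd diffs: -28, -46, -64, -82.
3rd diffs: -18, -18, -18 (constant).
So a_j = -3j^3 + 4j^2 - 2j - 4.
Continuing: …, -851, -1300, -1885, -2624, …, a_{13} = -5945.
Summing j = 1..13 (13 terms) gives -21801.

-21801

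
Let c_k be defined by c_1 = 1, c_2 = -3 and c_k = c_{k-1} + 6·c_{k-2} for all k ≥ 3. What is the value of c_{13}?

Applying the relation repeatedly:
c_3 = 3, c_4 = -15, c_5 = 3, …, c_{10} = -4551, c_{11} = -10581, c_{12} = -37887, c_{13} = -101373.
(Characteristic roots are 3 and -2.)

-101373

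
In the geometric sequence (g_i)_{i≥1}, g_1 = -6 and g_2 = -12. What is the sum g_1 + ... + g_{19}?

Common ratio r = 2.
g_i = (-6)·2^(i-1).
S = (-6)·(2^19 - 1)/(2 - 1) = (-6)·(524288 - 1)/(1) = -3145722.

-3145722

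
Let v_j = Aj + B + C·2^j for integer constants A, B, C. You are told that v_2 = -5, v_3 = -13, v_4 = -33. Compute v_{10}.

-3033

The three given values yield: 2A + B + 4C = -5; 3A + B + 8C = -13; 4A + B + 16C = -33.
Subtracting the first from the second: A + 4C = -8.
Subtracting the second from the third: A + 8C = -20.
Solving: C = -3, A = 4, then B = -1.
So v_j = 4·j + (-1) + (-3)·2^j; at j=10 this is -3033.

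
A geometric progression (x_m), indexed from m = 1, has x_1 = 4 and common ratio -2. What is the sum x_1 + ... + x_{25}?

x_m = 4·(-2)^(m-1).
S = 4·((-2)^25 - 1)/(-2 - 1) = 4·(-33554432 - 1)/(-3) = 44739244.

44739244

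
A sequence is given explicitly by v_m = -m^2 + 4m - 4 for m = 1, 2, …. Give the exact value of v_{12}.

v_{12} = -1·12^2 + 4·12 - 4 = -100.

-100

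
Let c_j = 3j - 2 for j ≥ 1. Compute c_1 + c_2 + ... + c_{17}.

Over j = 1..17: Σj = 153.
Total = (3)·153 + (-2)·17 = 425.

425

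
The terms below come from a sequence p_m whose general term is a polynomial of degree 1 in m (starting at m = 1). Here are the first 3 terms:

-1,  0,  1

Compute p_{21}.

1st diffs: 1, 1 (constant).
So p_m = m - 2.
Evaluating at m = 21 gives p_{21} = 19.

19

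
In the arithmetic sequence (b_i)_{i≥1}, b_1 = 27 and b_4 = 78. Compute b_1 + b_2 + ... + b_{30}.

Common difference d = (78 - 27) / (4 - 1) = 17.
b_i = 27 + (i - 1)·17.
b_{30} = 520; S = 30·(27 + 520)/2 = 8205.

8205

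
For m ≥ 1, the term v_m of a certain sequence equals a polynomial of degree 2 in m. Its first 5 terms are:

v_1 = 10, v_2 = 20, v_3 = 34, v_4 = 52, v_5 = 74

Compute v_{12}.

1st diffs: 10, 14, 18, 22.
2nd diffs: 4, 4, 4 (constant).
Newton forward-difference form: v_m = 10 + 10·C(m-1,1) + 4·C(m-1,2).
At m = 12: m-1 = 11, so v_{12} = 10 + 110 + 220 = 340.

340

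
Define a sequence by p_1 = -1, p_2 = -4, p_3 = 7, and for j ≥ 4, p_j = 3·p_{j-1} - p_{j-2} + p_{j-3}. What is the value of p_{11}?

p_4 = 24, p_5 = 61, p_6 = 166, p_7 = 461, p_8 = 1278, p_9 = 3539, p_{10} = 9800, p_{11} = 27139.

27139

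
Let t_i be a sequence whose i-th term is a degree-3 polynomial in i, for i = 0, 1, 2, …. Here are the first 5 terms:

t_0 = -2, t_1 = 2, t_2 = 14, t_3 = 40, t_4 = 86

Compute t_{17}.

5234

1st diffs: 4, 12, 26, 46.
2nd diffs: 8, 14, 20.
3rd diffs: 6, 6 (constant).
Newton forward-difference form: t_i = -2 + 4·C(i,1) + 8·C(i,2) + 6·C(i,3).
At i = 17: i = 17, so t_{17} = -2 + 68 + 1088 + 4080 = 5234.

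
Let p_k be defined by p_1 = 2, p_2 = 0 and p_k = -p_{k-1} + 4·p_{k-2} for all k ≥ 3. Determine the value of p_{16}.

-1015048

Step forward from the initial values:
p_3 = 8  p_4 = -8  p_5 = 40  …  p_{13} = 60712  p_{14} = -154440  p_{15} = 397288  p_{16} = -1015048.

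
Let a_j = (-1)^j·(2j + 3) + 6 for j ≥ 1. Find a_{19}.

(-1)^19 = -1; 2j + 3 at j=19 is 41; so a_{19} = -35.

-35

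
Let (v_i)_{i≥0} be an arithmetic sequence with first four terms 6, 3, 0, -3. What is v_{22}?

Common difference d = -3.
v_i = 6 + (i - 0)·(-3).
v_{22} = 6 + 22·(-3) = -60.

-60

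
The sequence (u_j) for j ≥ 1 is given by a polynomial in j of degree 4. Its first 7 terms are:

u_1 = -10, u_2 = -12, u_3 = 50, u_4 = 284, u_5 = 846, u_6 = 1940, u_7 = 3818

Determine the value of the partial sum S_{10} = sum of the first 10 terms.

1st diffs: -2, 62, 234, 562, 1094, 1878.
2nd diffs: 64, 172, 328, 532, 784.
3rd diffs: 108, 156, 204, 252.
4th diffs: 48, 48, 48 (constant).
So u_j = 2j^4 - 2j^3 - 6j^2 - 4.
Continuing: 6780, 11174, 17396.
Summing j = 1..10 (10 terms) gives 42266.

42266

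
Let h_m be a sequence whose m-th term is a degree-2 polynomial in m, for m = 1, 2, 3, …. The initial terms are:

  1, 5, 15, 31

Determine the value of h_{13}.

445

1st diffs: 4, 10, 16.
2nd diffs: 6, 6 (constant).
So h_m = 3m^2 - 5m + 3.
Evaluating at m = 13 gives h_{13} = 445.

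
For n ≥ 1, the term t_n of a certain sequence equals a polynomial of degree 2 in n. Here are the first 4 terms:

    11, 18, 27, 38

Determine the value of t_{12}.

198

1st diffs: 7, 9, 11.
2nd diffs: 2, 2 (constant).
So t_n = n^2 + 4n + 6.
Evaluating at n = 12 gives t_{12} = 198.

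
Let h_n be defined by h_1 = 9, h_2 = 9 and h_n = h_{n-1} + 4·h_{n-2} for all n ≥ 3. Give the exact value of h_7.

Iterate the recurrence:
h_3 = 45; h_4 = 81; h_5 = 261; h_6 = 585; h_7 = 1629.

1629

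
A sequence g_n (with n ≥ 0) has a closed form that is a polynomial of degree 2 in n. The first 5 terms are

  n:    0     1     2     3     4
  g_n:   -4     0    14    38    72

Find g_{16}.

1260

1st diffs: 4, 14, 24, 34.
2nd diffs: 10, 10, 10 (constant).
Newton forward-difference form: g_n = -4 + 4·C(n,1) + 10·C(n,2).
At n = 16: n = 16, so g_{16} = -4 + 64 + 1200 = 1260.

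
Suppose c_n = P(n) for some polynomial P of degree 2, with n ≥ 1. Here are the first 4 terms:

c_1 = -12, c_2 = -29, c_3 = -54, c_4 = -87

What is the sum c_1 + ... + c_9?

1st diffs: -17, -25, -33.
2nd diffs: -8, -8 (constant).
Newton forward-difference form: c_n = -12 + (-17)·C(n-1,1) + (-8)·C(n-1,2).
Continuing: …, -128, -177, -234, -299, …, c_9 = -372.
Summing n = 1..9 (9 terms) gives -1392.

-1392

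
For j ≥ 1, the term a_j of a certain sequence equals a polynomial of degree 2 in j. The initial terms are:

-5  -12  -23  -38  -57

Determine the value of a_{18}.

-668

1st diffs: -7, -11, -15, -19.
2nd diffs: -4, -4, -4 (constant).
Newton forward-difference form: a_j = -5 + (-7)·C(j-1,1) + (-4)·C(j-1,2).
At j = 18: j-1 = 17, so a_{18} = -5 - 119 - 544 = -668.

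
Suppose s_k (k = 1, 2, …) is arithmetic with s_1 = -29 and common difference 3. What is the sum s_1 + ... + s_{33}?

627

s_k = -29 + (k - 1)·3.
s_{33} = 67; S = 33·(-29 + 67)/2 = 627.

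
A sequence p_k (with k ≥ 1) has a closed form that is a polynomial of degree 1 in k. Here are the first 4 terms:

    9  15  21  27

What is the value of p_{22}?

135

1st diffs: 6, 6, 6 (constant).
So p_k = 6k + 3.
Evaluating at k = 22 gives p_{22} = 135.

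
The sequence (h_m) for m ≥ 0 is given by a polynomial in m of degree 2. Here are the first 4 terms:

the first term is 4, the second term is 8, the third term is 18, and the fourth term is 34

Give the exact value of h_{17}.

888

1st diffs: 4, 10, 16.
2nd diffs: 6, 6 (constant).
Newton forward-difference form: h_m = 4 + 4·C(m,1) + 6·C(m,2).
At m = 17: m = 17, so h_{17} = 4 + 68 + 816 = 888.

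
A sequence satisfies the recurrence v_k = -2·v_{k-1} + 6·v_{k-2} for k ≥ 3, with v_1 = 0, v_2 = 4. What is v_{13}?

Compute successive terms:
v_3 = -8; v_4 = 40; v_5 = -128; …; v_{10} = 86080; v_{11} = -313472; v_{12} = 1143424; v_{13} = -4167680.

-4167680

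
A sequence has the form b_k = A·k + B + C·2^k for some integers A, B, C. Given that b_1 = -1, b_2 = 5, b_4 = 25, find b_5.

Write the equations: A + B + 2C = -1; 2A + B + 4C = 5; 4A + B + 16C = 25.
Subtracting the first from the second: A + 2C = 6.
Subtracting the second from the third: 2A + 12C = 20.
Solving: C = 1, A = 4, then B = -7.
Therefore b_5 = 20 + (-7) + 1·32 = 45.

45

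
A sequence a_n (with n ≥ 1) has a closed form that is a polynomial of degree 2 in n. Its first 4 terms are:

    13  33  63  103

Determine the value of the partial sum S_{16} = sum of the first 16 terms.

8208

1st diffs: 20, 30, 40.
2nd diffs: 10, 10 (constant).
Newton forward-difference form: a_n = 13 + 20·C(n-1,1) + 10·C(n-1,2).
Continuing: …, 153, 213, 283, 363, …, a_{16} = 1363.
Summing n = 1..16 (16 terms) gives 8208.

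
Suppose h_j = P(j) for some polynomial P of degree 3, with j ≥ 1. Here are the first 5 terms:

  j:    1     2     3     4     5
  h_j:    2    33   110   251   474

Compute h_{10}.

3449

1st diffs: 31, 77, 141, 223.
2nd diffs: 46, 64, 82.
3rd diffs: 18, 18 (constant).
Newton forward-difference form: h_j = 2 + 31·C(j-1,1) + 46·C(j-1,2) + 18·C(j-1,3).
At j = 10: j-1 = 9, so h_{10} = 2 + 279 + 1656 + 1512 = 3449.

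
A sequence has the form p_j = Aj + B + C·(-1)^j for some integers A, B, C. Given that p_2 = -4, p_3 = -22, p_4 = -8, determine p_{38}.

At j = 2, 3, 4: 2A + B + C = -4; 3A + B - C = -22; 4A + B + C = -8.
Subtracting the first from the second: A - 2C = -18.
Subtracting the second from the third: A + 2C = 14.
Solving: C = 8, A = -2, then B = -8.
Hence p_{38} = -2·38 + (-8) + 8·1 = -76.

-76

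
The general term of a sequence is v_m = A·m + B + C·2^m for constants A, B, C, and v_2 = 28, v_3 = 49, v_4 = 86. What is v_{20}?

4194406

Write the equations: 2A + B + 4C = 28; 3A + B + 8C = 49; 4A + B + 16C = 86.
Subtracting the first from the second: A + 4C = 21.
Subtracting the second from the third: A + 8C = 37.
Solving: C = 4, A = 5, then B = 2.
Therefore v_{20} = 100 + 2 + 4·1048576 = 4194406.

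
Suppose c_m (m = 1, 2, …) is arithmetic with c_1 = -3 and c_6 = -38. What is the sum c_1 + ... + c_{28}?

-2730

Common difference d = (-38 - (-3)) / (6 - 1) = -7.
c_m = -3 + (m - 1)·(-7).
c_{28} = -192; S = 28·(-3 + (-192))/2 = -2730.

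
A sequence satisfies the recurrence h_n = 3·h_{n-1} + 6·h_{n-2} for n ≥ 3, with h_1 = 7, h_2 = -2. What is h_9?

176904

Applying the relation repeatedly:
h_3 = 36; h_4 = 96; h_5 = 504; h_6 = 2088; h_7 = 9288; h_8 = 40392; h_9 = 176904.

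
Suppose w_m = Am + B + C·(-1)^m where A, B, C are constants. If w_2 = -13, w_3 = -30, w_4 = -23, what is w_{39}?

At m = 2, 3, 4: 2A + B + C = -13; 3A + B - C = -30; 4A + B + C = -23.
Subtracting the first from the second: A - 2C = -17.
Subtracting the second from the third: A + 2C = 7.
Solving: C = 6, A = -5, then B = -9.
So w_m = -5·m + (-9) + 6·(-1)^m; at m=39 this is -210.

-210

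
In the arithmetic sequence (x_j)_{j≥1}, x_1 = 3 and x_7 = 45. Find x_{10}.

66

Common difference d = (45 - 3) / (7 - 1) = 7.
x_j = 3 + (j - 1)·7.
x_{10} = 3 + 9·7 = 66.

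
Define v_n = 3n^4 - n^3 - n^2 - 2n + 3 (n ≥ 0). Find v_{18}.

v_{18} = 3·18^4 - 1·18^3 - 1·18^2 - 2·18 + 3 = 308739.

308739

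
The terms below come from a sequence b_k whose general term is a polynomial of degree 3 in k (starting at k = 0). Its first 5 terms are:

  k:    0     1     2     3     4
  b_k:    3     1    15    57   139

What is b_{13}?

4657

1st diffs: -2, 14, 42, 82.
2nd diffs: 16, 28, 40.
3rd diffs: 12, 12 (constant).
Newton forward-difference form: b_k = 3 + (-2)·C(k,1) + 16·C(k,2) + 12·C(k,3).
At k = 13: k = 13, so b_{13} = 3 - 26 + 1248 + 3432 = 4657.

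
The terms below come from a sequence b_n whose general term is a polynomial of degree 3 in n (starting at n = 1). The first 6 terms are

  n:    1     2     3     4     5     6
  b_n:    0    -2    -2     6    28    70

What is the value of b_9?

1st diffs: -2, 0, 8, 22, 42.
2nd diffs: 2, 8, 14, 20.
3rd diffs: 6, 6, 6 (constant).
So b_n = n^3 - 5n^2 + 6n - 2.
Evaluating at n = 9 gives b_9 = 376.

376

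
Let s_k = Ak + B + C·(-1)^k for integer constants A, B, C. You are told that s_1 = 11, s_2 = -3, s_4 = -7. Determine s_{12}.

Write the equations: A + B - C = 11; 2A + B + C = -3; 4A + B + C = -7.
Subtracting the first from the second: A + 2C = -14.
Subtracting the second from the third: 2A = -4.
Solving: C = -6, A = -2, then B = 7.
So s_k = -2·k + 7 + (-6)·(-1)^k; at k=12 this is -23.

-23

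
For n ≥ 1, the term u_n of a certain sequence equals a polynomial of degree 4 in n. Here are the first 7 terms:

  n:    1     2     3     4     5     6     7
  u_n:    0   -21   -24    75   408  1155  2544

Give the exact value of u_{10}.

1st diffs: -21, -3, 99, 333, 747, 1389.
2nd diffs: 18, 102, 234, 414, 642.
3rd diffs: 84, 132, 180, 228.
4th diffs: 48, 48, 48 (constant).
Newton forward-difference form: u_n = (-21)·C(n-1,1) + 18·C(n-1,2) + 84·C(n-1,3) + 48·C(n-1,4).
At n = 10: n-1 = 9, so u_{10} = -189 + 648 + 7056 + 6048 = 13563.

13563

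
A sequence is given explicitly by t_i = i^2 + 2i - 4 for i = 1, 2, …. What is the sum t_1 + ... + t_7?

168

Over i = 1..7: Σi = 28, Σi² = 140.
Total = (1)·140 + (2)·28 + (-4)·7 = 168.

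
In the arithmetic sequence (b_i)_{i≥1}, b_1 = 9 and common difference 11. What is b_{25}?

273

b_i = 9 + (i - 1)·11.
b_{25} = 9 + 24·11 = 273.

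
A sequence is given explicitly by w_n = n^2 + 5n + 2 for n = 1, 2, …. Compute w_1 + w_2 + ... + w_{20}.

Over n = 1..20: Σn = 210, Σn² = 2870.
Total = (1)·2870 + (5)·210 + (2)·20 = 3960.

3960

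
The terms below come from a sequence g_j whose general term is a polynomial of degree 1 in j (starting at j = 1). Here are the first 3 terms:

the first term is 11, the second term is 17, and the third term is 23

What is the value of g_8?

53

1st diffs: 6, 6 (constant).
So g_j = 6j + 5.
Evaluating at j = 8 gives g_8 = 53.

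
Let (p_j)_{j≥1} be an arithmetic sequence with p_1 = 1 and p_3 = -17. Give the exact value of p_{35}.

Common difference d = (-17 - 1) / (3 - 1) = -9.
p_j = 1 + (j - 1)·(-9).
p_{35} = 1 + 34·(-9) = -305.

-305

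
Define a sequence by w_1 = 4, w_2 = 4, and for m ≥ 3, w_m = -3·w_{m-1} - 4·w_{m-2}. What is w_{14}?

34564

Step forward from the initial values:
w_3 = -28;  w_4 = 68;  w_5 = -92;  …;  w_{11} = -3868;  w_{12} = 16196;  w_{13} = -33116;  w_{14} = 34564.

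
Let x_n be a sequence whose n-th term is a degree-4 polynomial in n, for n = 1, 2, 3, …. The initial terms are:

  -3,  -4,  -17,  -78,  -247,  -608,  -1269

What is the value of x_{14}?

1st diffs: -1, -13, -61, -169, -361, -661.
2nd diffs: -12, -48, -108, -192, -300.
3rd diffs: -36, -60, -84, -108.
4th diffs: -24, -24, -24 (constant).
Newton forward-difference form: x_n = -3 + (-1)·C(n-1,1) + (-12)·C(n-1,2) + (-36)·C(n-1,3) + (-24)·C(n-1,4).
At n = 14: n-1 = 13, so x_{14} = -3 - 13 - 936 - 10296 - 17160 = -28408.

-28408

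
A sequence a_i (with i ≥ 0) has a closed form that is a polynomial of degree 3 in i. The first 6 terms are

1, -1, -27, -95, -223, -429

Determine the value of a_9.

-2393

1st diffs: -2, -26, -68, -128, -206.
2nd diffs: -24, -42, -60, -78.
3rd diffs: -18, -18, -18 (constant).
Newton forward-difference form: a_i = 1 + (-2)·C(i,1) + (-24)·C(i,2) + (-18)·C(i,3).
At i = 9: i = 9, so a_9 = 1 - 18 - 864 - 1512 = -2393.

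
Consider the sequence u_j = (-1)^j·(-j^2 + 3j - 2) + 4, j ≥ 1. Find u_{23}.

(-1)^23 = -1; -j^2 + 3j - 2 at j=23 is -462; so u_{23} = 466.

466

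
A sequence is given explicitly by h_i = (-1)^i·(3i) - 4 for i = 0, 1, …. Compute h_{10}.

(-1)^10 = 1; 3i at i=10 is 30; so h_{10} = 26.

26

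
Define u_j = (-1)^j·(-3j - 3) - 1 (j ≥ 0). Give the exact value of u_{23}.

(-1)^23 = -1; -3j - 3 at j=23 is -72; so u_{23} = 71.

71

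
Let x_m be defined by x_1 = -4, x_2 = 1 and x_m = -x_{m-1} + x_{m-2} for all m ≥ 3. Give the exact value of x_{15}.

Compute successive terms:
x_3 = -5  x_4 = 6  x_5 = -11  …  x_{12} = 309  x_{13} = -500  x_{14} = 809  x_{15} = -1309.

-1309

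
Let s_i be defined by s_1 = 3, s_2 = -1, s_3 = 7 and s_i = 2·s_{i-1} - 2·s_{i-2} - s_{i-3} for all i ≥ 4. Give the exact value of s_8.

Applying the relation repeatedly:
s_4 = 13; s_5 = 13; s_6 = -7; s_7 = -53; s_8 = -105.

-105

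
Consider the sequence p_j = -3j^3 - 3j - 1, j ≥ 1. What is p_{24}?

-41545

p_{24} = -3·24^3 - 3·24 - 1 = -41545.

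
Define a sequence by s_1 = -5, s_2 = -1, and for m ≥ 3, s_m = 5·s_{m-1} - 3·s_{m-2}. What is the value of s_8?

s_3 = 10; s_4 = 53; s_5 = 235; s_6 = 1016; s_7 = 4375; s_8 = 18827.

18827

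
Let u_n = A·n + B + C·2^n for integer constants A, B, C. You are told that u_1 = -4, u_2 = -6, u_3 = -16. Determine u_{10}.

-4038

Plug in n = 1, 2, 3: A + B + 2C = -4; 2A + B + 4C = -6; 3A + B + 8C = -16.
Subtracting the first from the second: A + 2C = -2.
Subtracting the second from the third: A + 4C = -10.
Solving: C = -4, A = 6, then B = -2.
So u_n = 6·n + (-2) + (-4)·2^n; at n=10 this is -4038.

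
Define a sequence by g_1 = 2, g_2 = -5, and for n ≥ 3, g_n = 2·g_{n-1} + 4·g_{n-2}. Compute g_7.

Compute successive terms:
g_3 = -2; g_4 = -24; g_5 = -56; g_6 = -208; g_7 = -640.

-640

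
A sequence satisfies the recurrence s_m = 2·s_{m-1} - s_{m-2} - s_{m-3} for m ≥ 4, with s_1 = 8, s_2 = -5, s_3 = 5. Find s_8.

-8

Iterate the recurrence:
s_4 = 7; s_5 = 14; s_6 = 16; s_7 = 11; s_8 = -8.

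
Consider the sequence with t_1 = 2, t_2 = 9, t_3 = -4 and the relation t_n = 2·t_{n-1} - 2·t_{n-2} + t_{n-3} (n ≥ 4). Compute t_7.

t_4 = -24  t_5 = -31  t_6 = -18  t_7 = 2.

2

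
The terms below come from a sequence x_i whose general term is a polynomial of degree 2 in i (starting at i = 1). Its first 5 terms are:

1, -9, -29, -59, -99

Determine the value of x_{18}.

-1529

1st diffs: -10, -20, -30, -40.
2nd diffs: -10, -10, -10 (constant).
Newton forward-difference form: x_i = 1 + (-10)·C(i-1,1) + (-10)·C(i-1,2).
At i = 18: i-1 = 17, so x_{18} = 1 - 170 - 1360 = -1529.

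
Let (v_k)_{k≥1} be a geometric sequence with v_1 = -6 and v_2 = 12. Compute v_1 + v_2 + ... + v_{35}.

-68719476738

Common ratio r = -2.
v_k = (-6)·(-2)^(k-1).
S = (-6)·((-2)^35 - 1)/(-2 - 1) = (-6)·(-34359738368 - 1)/(-3) = -68719476738.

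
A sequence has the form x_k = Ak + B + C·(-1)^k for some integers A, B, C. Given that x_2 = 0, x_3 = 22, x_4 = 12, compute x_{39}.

Write the equations: 2A + B + C = 0; 3A + B - C = 22; 4A + B + C = 12.
Subtracting the first from the second: A - 2C = 22.
Subtracting the second from the third: A + 2C = -10.
Solving: C = -8, A = 6, then B = -4.
Hence x_{39} = 6·39 + (-4) + (-8)·(-1) = 238.

238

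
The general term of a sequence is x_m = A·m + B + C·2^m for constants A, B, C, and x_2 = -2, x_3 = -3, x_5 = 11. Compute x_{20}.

Plug in m = 2, 3, 5: 2A + B + 4C = -2; 3A + B + 8C = -3; 5A + B + 32C = 11.
Subtracting the first from the second: A + 4C = -1.
Subtracting the second from the third: 2A + 24C = 14.
Solving: C = 1, A = -5, then B = 4.
Hence x_{20} = -5·20 + 4 + 1·1048576 = 1048480.

1048480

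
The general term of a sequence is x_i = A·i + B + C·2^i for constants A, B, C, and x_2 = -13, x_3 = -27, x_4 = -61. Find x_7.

-603

Plug in i = 2, 3, 4: 2A + B + 4C = -13; 3A + B + 8C = -27; 4A + B + 16C = -61.
Subtracting the first from the second: A + 4C = -14.
Subtracting the second from the third: A + 8C = -34.
Solving: C = -5, A = 6, then B = -5.
Hence x_7 = 6·7 + (-5) + (-5)·128 = -603.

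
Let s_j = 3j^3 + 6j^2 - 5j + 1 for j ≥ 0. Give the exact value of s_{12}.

5989

s_{12} = 3·12^3 + 6·12^2 - 5·12 + 1 = 5989.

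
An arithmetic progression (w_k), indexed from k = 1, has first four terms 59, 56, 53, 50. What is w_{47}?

Common difference d = -3.
w_k = 59 + (k - 1)·(-3).
w_{47} = 59 + 46·(-3) = -79.

-79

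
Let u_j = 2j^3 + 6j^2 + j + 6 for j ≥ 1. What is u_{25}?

u_{25} = 2·25^3 + 6·25^2 + 1·25 + 6 = 35031.

35031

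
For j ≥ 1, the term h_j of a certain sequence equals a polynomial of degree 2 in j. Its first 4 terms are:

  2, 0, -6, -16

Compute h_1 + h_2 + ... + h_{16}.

-2448

1st diffs: -2, -6, -10.
2nd diffs: -4, -4 (constant).
Newton forward-difference form: h_j = 2 + (-2)·C(j-1,1) + (-4)·C(j-1,2).
Continuing: …, -30, -48, -70, -96, …, h_{16} = -448.
Summing j = 1..16 (16 terms) gives -2448.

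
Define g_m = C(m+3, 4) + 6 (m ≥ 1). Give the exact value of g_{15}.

C(18, 4) = 3060, so g_{15} = 3066.

3066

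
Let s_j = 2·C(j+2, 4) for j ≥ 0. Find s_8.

420

C(10, 4) = 210, so s_8 = 420.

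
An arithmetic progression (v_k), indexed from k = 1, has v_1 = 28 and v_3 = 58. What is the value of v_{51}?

Common difference d = (58 - 28) / (3 - 1) = 15.
v_k = 28 + (k - 1)·15.
v_{51} = 28 + 50·15 = 778.

778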